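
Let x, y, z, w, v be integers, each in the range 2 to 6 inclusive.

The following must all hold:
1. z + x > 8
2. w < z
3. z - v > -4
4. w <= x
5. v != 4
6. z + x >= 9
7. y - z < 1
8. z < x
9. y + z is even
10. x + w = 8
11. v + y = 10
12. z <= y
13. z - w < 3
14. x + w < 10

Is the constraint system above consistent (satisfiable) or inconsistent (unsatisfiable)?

Satisfiable

The assignment x = 6, y = 4, z = 4, w = 2, v = 6 works:
  constraint 1 holds since z + x = 10.
  constraint 3 holds since z - v = -2.
  constraint 6 holds since z + x = 10.
The rest check out directly.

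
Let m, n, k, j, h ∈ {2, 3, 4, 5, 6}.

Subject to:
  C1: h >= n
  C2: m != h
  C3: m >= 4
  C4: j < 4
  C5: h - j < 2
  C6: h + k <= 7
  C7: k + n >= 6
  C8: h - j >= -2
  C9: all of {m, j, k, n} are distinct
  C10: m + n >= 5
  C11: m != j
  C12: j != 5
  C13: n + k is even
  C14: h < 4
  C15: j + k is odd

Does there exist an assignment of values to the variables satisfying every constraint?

Satisfiable

Take m = 5, n = 2, k = 4, j = 3, h = 3. Then constraint 5: h - j = 0; constraint 6: h + k = 7; constraint 7: k + n = 6, and every other listed constraint is also met.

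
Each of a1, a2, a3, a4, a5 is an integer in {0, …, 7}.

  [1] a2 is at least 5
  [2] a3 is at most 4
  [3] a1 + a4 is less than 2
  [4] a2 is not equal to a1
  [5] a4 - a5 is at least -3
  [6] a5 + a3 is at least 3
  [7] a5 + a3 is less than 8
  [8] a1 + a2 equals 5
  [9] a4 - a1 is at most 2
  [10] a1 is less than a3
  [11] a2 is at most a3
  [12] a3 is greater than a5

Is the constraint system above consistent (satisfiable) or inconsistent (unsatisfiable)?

Unsatisfiable

From constraint 1: a2 ≥ 5. From constraints 2 and 11: a2 ≤ a3 and a3 ≤ 4, so a2 ≤ 4. But 4 < 5, so no value of a2 works.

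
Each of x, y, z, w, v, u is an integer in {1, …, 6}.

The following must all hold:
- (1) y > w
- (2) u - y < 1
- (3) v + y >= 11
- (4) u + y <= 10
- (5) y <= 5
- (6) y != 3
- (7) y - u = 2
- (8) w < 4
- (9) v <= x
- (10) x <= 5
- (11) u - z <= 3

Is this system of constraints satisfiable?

From constraints 9 and 10: v ≤ x ≤ 5. From constraint 5: y ≤ 5. Hence v + y ≤ 10. But constraint 3 requires v + y ≥ 11, and 11 > 10. Contradiction.

Unsatisfiable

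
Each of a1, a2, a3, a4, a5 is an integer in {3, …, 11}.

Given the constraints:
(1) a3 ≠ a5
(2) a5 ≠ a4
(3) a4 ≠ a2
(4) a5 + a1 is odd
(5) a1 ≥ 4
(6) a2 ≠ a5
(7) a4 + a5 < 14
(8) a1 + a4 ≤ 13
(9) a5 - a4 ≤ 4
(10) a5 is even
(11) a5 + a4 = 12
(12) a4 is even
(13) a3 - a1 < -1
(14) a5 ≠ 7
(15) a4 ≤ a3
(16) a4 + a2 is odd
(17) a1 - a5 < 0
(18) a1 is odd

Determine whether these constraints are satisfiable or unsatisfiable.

Satisfiable

Take a1 = 7, a2 = 3, a3 = 4, a4 = 4, a5 = 8. Then constraint 7: a4 + a5 = 12; constraint 8: a1 + a4 = 11, and every other listed constraint is also met.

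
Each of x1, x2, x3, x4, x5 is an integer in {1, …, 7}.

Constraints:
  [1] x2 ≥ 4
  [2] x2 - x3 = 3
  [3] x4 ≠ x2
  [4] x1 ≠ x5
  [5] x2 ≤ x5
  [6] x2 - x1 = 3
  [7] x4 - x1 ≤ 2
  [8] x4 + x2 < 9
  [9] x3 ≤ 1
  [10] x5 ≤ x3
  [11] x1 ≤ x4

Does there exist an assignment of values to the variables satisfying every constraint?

Unsatisfiable

From constraints 1 and 5: x5 ≥ x2 and x2 ≥ 4, so x5 ≥ 4. From constraints 9 and 10: x5 ≤ x3 and x3 ≤ 1, so x5 ≤ 1. But 1 < 4, so no value of x5 works.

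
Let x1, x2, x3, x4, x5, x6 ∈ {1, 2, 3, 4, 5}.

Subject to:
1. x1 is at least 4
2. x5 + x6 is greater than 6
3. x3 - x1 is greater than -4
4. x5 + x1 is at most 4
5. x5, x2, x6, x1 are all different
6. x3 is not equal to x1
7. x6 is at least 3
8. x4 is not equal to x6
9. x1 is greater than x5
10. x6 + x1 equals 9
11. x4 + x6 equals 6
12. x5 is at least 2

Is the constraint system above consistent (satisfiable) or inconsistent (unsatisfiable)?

From constraint 12: x5 ≥ 2. From constraint 1: x1 ≥ 4. Hence x5 + x1 ≥ 6. But constraint 4 requires x5 + x1 ≤ 4, and 4 < 6. Contradiction.

Unsatisfiable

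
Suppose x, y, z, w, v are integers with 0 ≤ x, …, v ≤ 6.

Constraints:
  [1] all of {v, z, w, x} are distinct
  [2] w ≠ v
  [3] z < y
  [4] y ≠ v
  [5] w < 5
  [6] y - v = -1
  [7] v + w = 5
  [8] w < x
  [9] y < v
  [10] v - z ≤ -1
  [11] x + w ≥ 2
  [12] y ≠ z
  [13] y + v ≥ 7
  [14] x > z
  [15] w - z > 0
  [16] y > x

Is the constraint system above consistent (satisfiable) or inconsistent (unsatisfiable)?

Unsatisfiable

Constraints 8, 9, 10, 15, and 16 give y < v, v < z, z < w, w < x, x < y. Chaining: y < v < z < w < x < y, which forces y < y — impossible.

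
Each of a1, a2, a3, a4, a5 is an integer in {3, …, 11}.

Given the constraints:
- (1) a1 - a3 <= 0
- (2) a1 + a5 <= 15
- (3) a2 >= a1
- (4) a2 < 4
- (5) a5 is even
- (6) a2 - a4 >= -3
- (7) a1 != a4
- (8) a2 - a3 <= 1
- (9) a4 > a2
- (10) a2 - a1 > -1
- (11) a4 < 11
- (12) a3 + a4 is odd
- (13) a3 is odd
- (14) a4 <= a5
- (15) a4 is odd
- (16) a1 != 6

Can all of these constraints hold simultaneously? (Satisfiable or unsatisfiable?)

Unsatisfiable

Constraint 13 makes a3 odd and constraint 15 makes a4 odd, so a3 + a4 must be even. Constraint 12 says a3 + a4 is odd — contradiction.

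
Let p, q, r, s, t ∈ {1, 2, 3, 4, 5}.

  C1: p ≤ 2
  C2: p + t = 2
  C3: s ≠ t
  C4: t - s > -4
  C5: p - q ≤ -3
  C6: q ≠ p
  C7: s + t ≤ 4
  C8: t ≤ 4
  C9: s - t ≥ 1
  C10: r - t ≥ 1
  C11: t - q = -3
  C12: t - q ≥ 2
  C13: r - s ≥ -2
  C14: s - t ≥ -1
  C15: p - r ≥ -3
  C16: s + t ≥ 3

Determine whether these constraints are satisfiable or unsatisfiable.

Unsatisfiable

Constraints 5, 9, 12, 13, and 15 give q − p ≥ 3, p − r ≥ -3, r − s ≥ -2, s − t ≥ 1, t − q ≥ 2.
Adding all 5 inequalities: the left sides telescope to 0, and the right sides sum to 3 + (-3) + (-2) + 1 + 2 = 1. So 0 ≥ 1, which is false.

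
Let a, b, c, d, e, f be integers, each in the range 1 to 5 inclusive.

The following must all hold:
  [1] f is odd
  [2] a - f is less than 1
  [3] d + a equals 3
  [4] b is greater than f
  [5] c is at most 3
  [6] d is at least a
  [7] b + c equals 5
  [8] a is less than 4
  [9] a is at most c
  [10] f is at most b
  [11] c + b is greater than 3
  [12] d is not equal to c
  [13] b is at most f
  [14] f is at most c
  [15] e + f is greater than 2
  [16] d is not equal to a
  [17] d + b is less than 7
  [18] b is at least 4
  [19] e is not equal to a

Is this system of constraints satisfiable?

Unsatisfiable

From constraints 13 and 18: f ≥ b and b ≥ 4, so f ≥ 4. From constraints 5 and 14: f ≤ c and c ≤ 3, so f ≤ 3. But 3 < 4, so no value of f works.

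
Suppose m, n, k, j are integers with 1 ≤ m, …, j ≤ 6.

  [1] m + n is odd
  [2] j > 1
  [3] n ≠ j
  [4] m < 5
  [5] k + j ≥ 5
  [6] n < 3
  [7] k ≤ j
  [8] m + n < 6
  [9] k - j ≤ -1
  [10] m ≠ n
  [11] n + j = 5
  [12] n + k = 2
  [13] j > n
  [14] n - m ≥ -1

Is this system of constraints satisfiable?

The assignment m = 2, n = 1, k = 1, j = 4 works:
  constraint 5 holds since k + j = 5.
  constraint 8 holds since m + n = 3.
  constraint 9 holds since k - j = -3.
The rest check out directly.

Satisfiable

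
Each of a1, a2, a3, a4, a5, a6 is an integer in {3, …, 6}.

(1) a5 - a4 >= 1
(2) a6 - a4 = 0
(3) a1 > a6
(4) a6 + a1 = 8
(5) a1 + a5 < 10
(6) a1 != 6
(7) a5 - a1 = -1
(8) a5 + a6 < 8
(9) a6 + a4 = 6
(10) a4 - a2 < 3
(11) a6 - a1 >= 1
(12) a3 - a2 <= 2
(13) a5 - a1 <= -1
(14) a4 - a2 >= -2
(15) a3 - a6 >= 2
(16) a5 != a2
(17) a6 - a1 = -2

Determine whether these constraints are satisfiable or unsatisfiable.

Constraints 1, 11, 12, 13, 14, and 15 give a6 − a1 ≥ 1, a1 − a5 ≥ 1, a5 − a4 ≥ 1, a4 − a2 ≥ -2, a2 − a3 ≥ -2, a3 − a6 ≥ 2.
Adding all 6 inequalities: the left sides telescope to 0, and the right sides sum to 1 + 1 + 1 + (-2) + (-2) + 2 = 1. So 0 ≥ 1, which is false.

Unsatisfiable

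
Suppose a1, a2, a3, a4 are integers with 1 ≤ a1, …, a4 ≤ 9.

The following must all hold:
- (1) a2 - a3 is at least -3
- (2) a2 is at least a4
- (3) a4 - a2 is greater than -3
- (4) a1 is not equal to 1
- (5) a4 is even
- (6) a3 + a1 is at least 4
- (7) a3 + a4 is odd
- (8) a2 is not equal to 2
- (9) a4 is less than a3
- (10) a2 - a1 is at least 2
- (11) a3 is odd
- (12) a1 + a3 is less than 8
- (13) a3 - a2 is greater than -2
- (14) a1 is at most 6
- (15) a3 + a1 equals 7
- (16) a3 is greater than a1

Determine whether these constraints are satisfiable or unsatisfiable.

Satisfiable

Try a1 = 2, a2 = 4, a3 = 5, a4 = 2.
Check constraint 1: a2 - a3 = -1; constraint 3: a4 - a2 = -2. The remaining constraints are straightforward to verify.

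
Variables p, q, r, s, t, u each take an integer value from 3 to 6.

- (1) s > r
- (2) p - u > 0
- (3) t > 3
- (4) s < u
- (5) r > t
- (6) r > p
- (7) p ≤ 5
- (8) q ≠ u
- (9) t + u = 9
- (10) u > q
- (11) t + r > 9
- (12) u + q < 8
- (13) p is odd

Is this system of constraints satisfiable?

Unsatisfiable

Constraints 1, 2, 4, and 6 give u < p, p < r, r < s, s < u. Chaining: u < p < r < s < u, which forces u < u — impossible.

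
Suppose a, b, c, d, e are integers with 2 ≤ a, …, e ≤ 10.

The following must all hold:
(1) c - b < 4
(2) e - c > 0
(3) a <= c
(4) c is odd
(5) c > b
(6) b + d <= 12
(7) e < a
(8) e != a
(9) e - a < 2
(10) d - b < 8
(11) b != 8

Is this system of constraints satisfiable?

Unsatisfiable

Constraints 2, 3, and 7 give e < a, a ≤ c, c < e. Chaining: e < a ≤ c < e, which forces e < e — impossible.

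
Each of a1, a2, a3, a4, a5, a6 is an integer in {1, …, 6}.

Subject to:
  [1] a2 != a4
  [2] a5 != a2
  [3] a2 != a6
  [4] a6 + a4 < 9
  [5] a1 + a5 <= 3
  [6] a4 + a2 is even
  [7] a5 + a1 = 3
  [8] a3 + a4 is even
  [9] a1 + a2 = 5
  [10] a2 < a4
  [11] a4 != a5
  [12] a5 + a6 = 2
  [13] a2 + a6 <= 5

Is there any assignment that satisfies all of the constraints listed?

Satisfiable

Take a1 = 2, a2 = 3, a3 = 3, a4 = 5, a5 = 1, a6 = 1. Then constraint 4: a6 + a4 = 6; constraint 5: a1 + a5 = 3, and every other listed constraint is also met.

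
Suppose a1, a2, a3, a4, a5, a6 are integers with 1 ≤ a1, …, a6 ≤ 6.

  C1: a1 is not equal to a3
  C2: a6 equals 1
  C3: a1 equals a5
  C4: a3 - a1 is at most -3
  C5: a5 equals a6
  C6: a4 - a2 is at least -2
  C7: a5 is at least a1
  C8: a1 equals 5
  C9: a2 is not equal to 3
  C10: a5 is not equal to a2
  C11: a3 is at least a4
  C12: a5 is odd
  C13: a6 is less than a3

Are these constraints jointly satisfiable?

Constraint 8 fixes a1 = 5 and constraint 2 fixes a6 = 1. Constraints 3 and 5 give a1 = a5 = a6, so a1 = a6. But 5 ≠ 1 — contradiction.

Unsatisfiable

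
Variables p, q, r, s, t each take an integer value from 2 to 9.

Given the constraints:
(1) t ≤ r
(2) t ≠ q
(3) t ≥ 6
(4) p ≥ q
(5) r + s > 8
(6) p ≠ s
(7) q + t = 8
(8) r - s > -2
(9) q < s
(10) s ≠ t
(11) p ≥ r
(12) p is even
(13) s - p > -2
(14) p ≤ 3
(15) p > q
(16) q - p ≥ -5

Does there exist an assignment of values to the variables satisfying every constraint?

From constraints 1 and 3: r ≥ t and t ≥ 6, so r ≥ 6. From constraints 11 and 14: r ≤ p and p ≤ 3, so r ≤ 3. But 3 < 6, so no value of r works.

Unsatisfiable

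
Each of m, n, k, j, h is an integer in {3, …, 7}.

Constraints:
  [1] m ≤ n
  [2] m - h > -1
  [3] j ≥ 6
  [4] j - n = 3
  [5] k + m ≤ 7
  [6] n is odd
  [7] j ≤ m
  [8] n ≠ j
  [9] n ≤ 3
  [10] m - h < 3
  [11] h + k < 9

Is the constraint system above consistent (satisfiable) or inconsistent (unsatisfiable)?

Unsatisfiable

From constraints 3 and 7: m ≥ j and j ≥ 6, so m ≥ 6. From constraints 1 and 9: m ≤ n and n ≤ 3, so m ≤ 3. But 3 < 6, so no value of m works.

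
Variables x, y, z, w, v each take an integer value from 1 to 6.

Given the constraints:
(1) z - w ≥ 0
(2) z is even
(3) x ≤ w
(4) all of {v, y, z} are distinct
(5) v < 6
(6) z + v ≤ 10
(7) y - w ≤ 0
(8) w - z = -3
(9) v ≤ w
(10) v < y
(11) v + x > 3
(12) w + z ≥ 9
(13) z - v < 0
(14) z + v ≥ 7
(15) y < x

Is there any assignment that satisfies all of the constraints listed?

Unsatisfiable

Constraints 1, 3, 10, 13, and 15 give z < v, v < y, y < x, x ≤ w, w ≤ z. Chaining: z < v < y < x ≤ w ≤ z, which forces z < z — impossible.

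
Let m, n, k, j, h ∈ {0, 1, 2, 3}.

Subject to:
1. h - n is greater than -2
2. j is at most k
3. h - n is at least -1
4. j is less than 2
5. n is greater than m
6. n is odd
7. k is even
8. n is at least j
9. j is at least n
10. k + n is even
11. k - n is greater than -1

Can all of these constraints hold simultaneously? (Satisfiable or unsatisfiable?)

Unsatisfiable

Constraint 7 makes k even and constraint 6 makes n odd, so k + n must be odd. Constraint 10 says k + n is even — contradiction.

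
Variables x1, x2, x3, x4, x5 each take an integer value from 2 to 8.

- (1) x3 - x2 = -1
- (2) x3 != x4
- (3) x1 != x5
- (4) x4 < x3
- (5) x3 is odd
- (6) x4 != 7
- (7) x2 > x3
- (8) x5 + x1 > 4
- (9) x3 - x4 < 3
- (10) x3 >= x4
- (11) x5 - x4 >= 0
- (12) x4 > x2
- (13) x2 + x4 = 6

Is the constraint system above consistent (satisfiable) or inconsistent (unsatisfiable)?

Unsatisfiable

Constraints 4, 7, and 12 give x3 < x2, x2 < x4, x4 < x3. Chaining: x3 < x2 < x4 < x3, which forces x3 < x3 — impossible.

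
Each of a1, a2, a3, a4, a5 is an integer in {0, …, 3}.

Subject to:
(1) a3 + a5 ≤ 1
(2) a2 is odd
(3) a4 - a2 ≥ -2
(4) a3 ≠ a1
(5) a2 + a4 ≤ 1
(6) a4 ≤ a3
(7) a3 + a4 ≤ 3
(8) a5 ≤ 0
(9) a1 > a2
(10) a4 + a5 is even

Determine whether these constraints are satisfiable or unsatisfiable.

Satisfiable

Setting (a1, a2, a3, a4, a5) = (2, 1, 1, 0, 0) satisfies everything: constraint 1: a3 + a5 = 1; constraint 3: a4 - a2 = -1; constraint 5: a2 + a4 = 1, and the others follow.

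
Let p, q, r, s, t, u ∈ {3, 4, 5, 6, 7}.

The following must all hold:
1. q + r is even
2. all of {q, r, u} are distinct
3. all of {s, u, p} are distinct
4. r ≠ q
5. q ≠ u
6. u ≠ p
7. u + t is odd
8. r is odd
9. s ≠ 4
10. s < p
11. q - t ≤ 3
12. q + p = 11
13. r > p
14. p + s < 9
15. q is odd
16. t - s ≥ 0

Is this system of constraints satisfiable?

Satisfiable

The assignment p = 4, q = 7, r = 5, s = 3, t = 5, u = 6 works:
  constraint 11 holds since q - t = 2.
  constraint 12 holds since q + p = 11.
The rest check out directly.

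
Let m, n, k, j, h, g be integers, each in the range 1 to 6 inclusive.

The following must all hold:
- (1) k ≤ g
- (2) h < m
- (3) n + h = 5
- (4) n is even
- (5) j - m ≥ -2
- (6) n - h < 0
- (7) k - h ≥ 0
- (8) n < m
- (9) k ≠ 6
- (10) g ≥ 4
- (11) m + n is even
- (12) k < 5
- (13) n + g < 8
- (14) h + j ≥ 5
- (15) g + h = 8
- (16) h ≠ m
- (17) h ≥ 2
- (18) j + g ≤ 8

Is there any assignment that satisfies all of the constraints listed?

Satisfiable

Try m = 4, n = 2, k = 4, j = 3, h = 3, g = 5.
Check constraint 3: n + h = 5; constraint 5: j - m = -1; constraint 6: n - h = -1. The remaining constraints are straightforward to verify.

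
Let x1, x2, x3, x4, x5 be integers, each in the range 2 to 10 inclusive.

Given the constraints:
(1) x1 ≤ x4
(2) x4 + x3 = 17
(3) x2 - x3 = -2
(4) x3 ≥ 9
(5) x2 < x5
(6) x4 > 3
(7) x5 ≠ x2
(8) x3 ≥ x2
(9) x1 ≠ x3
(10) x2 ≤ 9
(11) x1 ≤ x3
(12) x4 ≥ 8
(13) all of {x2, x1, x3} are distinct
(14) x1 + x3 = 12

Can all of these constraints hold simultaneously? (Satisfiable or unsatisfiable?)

One satisfying assignment is x1 = 3, x2 = 7, x3 = 9, x4 = 8, x5 = 9.
For the less obvious constraints — constraint 2: x4 + x3 = 17; constraint 3: x2 - x3 = -2 — and the others hold by inspection.

Satisfiable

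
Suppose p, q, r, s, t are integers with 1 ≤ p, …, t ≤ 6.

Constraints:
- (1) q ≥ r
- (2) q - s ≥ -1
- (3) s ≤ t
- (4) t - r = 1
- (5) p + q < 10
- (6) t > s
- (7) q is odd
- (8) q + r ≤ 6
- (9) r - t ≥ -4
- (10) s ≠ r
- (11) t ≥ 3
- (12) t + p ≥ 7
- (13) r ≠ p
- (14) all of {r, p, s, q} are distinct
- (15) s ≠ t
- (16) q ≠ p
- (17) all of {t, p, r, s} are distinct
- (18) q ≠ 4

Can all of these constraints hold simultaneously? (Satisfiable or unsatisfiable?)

Try p = 5, q = 3, r = 2, s = 1, t = 3.
Check constraint 2: q - s = 2; constraint 4: t - r = 1; constraint 5: p + q = 8. The remaining constraints are straightforward to verify.

Satisfiable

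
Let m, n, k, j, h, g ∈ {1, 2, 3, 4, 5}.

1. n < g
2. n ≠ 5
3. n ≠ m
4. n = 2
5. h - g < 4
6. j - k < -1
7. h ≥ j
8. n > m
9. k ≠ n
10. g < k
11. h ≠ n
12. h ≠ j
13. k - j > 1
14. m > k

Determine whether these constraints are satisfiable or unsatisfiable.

Unsatisfiable

Constraints 1, 8, 10, and 14 give g < k, k < m, m < n, n < g. Chaining: g < k < m < n < g, which forces g < g — impossible.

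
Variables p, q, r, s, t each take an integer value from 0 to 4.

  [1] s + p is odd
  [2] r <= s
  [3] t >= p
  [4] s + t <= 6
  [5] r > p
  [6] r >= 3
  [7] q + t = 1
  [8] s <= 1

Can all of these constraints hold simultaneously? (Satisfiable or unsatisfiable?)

Unsatisfiable

From constraint 6: r ≥ 3. From constraints 2 and 8: r ≤ s and s ≤ 1, so r ≤ 1. But 1 < 3, so no value of r works.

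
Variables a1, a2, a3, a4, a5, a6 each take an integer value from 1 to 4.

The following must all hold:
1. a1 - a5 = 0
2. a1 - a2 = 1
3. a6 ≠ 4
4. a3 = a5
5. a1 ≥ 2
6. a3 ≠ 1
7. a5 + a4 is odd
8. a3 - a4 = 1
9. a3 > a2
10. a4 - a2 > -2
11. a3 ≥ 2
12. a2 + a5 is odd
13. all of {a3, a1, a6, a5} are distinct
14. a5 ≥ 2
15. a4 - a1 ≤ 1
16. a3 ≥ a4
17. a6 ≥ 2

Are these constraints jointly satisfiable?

Unsatisfiable

Constraints 5, 11, 14, and 17 confine each of a3, a1, a6, a5 to the 3 values {2, …, 4} (the domain already gives each ≤ 4).
Constraint 13 requires all 4 of them to be distinct, but only 3 values are available — impossible by the pigeonhole principle.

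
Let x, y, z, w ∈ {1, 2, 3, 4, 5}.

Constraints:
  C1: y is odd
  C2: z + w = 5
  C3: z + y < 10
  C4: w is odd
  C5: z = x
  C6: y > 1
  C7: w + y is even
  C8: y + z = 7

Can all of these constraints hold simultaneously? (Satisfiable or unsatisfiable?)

Try x = 4, y = 3, z = 4, w = 1.
Check constraint 2: z + w = 5; constraint 3: z + y = 7. The remaining constraints are straightforward to verify.

Satisfiable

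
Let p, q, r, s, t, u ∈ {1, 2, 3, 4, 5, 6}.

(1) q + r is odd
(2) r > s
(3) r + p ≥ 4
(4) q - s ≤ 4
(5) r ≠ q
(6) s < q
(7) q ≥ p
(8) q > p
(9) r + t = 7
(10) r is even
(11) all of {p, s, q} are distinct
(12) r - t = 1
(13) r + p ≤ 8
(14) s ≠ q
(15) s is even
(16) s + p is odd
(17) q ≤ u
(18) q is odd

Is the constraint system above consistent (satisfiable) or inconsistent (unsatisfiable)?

Try p = 1, q = 3, r = 4, s = 2, t = 3, u = 4.
Check constraint 3: r + p = 5; constraint 4: q - s = 1. The remaining constraints are straightforward to verify.

Satisfiable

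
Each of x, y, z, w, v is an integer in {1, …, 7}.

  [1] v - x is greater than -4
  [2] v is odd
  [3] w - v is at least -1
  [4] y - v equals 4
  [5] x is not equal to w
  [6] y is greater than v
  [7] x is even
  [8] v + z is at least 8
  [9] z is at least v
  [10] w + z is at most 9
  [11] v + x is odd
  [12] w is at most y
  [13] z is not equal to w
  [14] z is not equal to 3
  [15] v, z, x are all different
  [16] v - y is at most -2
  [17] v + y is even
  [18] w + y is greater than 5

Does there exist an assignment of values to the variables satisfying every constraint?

The assignment x = 2, y = 5, z = 7, w = 1, v = 1 works:
  constraint 1 holds since v - x = -1.
  constraint 3 holds since w - v = 0.
The rest check out directly.

Satisfiable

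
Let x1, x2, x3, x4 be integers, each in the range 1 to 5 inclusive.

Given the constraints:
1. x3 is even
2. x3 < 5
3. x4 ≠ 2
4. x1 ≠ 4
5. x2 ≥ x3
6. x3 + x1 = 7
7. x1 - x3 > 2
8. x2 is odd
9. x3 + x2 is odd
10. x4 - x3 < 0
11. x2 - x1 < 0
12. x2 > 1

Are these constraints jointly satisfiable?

The assignment x1 = 5, x2 = 3, x3 = 2, x4 = 1 works:
  constraint 6 holds since x3 + x1 = 7.
  constraint 7 holds since x1 - x3 = 3.
The rest check out directly.

Satisfiable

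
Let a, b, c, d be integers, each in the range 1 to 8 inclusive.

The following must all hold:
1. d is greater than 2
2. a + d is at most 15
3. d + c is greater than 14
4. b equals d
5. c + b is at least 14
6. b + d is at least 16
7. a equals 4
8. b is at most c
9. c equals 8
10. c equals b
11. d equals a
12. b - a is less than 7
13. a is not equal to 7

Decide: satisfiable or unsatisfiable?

Unsatisfiable

Constraint 9 fixes c = 8 and constraint 7 fixes a = 4. Constraints 4, 10, and 11 give c = b = d = a, so c = a. But 8 ≠ 4 — contradiction.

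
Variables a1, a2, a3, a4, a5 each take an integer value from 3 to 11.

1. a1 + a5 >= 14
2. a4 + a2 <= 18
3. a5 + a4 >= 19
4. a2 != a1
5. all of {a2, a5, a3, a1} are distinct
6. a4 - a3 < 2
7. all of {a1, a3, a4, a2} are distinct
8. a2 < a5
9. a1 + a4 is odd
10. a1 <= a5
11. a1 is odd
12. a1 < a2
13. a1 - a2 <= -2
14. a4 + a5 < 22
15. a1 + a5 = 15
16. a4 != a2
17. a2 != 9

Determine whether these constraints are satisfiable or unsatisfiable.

Try a1 = 5, a2 = 8, a3 = 9, a4 = 10, a5 = 10.
Check constraint 1: a1 + a5 = 15; constraint 2: a4 + a2 = 18; constraint 3: a5 + a4 = 20. The remaining constraints are straightforward to verify.

Satisfiable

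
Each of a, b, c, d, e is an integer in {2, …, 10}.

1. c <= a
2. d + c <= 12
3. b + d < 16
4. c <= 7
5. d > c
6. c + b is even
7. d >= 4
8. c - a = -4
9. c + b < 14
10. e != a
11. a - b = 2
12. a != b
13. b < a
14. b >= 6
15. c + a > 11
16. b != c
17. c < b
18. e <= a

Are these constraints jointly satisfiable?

Satisfiable

Take a = 9, b = 7, c = 5, d = 7, e = 7. Then constraint 2: d + c = 12; constraint 3: b + d = 14, and every other listed constraint is also met.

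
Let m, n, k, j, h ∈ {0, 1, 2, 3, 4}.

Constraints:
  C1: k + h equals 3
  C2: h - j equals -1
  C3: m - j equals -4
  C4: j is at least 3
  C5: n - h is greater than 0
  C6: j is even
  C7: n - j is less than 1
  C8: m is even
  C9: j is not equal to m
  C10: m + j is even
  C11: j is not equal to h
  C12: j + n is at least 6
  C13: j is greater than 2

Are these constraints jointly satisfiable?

Satisfiable

Setting (m, n, k, j, h) = (0, 4, 0, 4, 3) satisfies everything: constraint 1: k + h = 3; constraint 2: h - j = -1, and the others follow.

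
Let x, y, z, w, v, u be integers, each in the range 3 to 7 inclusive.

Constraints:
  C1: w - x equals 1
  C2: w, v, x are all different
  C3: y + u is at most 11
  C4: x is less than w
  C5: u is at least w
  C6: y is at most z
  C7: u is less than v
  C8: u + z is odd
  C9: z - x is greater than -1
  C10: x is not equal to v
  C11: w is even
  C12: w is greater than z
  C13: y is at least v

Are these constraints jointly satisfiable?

Constraints 5, 6, 7, 12, and 13 give u < v, v ≤ y, y ≤ z, z < w, w ≤ u. Chaining: u < v ≤ y ≤ z < w ≤ u, which forces u < u — impossible.

Unsatisfiable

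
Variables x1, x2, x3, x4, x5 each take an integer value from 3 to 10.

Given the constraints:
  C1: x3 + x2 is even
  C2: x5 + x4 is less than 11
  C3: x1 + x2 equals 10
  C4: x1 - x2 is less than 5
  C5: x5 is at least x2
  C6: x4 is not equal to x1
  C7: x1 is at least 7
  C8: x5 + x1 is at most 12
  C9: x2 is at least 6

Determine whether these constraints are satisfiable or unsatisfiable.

From constraints 5 and 9: x5 ≥ x2 ≥ 6. From constraint 7: x1 ≥ 7. Hence x5 + x1 ≥ 13. But constraint 8 requires x5 + x1 ≤ 12, and 12 < 13. Contradiction.

Unsatisfiable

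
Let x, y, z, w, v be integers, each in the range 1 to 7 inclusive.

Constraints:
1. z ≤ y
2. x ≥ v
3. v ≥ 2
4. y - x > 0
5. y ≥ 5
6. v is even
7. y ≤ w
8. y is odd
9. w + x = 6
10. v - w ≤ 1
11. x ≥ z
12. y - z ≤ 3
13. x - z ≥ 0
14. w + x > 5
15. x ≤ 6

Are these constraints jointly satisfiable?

Unsatisfiable

From constraints 5 and 7: w ≥ y ≥ 5. From constraints 2 and 3: x ≥ v ≥ 2. Hence w + x ≥ 7. But constraint 9 requires w + x = 6, and 6 < 7. Contradiction.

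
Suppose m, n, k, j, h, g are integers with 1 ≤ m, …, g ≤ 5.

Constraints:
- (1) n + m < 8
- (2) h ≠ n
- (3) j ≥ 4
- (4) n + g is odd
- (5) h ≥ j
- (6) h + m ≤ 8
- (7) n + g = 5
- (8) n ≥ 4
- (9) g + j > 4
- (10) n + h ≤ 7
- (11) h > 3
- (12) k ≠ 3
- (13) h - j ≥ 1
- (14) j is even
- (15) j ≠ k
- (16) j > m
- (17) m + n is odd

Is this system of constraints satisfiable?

Unsatisfiable

From constraint 8: n ≥ 4. From constraints 3 and 5: h ≥ j ≥ 4. Hence n + h ≥ 8. But constraint 10 requires n + h ≤ 7, and 7 < 8. Contradiction.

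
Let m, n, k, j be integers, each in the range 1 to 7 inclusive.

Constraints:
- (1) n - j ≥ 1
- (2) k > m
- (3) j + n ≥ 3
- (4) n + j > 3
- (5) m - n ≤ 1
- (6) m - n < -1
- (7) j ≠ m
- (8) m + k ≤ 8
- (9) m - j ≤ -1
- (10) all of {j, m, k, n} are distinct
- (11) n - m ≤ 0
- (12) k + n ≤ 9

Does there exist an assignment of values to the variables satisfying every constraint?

Unsatisfiable

Constraints 1, 9, and 11 give m − n ≥ 0, n − j ≥ 1, j − m ≥ 1.
Adding all 3 inequalities: the left sides telescope to 0, and the right sides sum to 0 + 1 + 1 = 2. So 0 ≥ 2, which is false.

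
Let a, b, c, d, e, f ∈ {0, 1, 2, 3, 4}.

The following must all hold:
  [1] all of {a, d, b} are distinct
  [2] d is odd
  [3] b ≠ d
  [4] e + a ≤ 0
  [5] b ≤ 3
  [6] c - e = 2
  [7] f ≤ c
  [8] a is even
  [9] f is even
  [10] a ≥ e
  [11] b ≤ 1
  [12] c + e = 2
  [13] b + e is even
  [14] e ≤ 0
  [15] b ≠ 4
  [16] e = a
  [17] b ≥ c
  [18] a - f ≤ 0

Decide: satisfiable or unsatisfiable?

Unsatisfiable

From constraints 11 and 17: c ≤ b ≤ 1. From constraint 14: e ≤ 0. Hence c + e ≤ 1. But constraint 12 requires c + e = 2, and 2 > 1. Contradiction.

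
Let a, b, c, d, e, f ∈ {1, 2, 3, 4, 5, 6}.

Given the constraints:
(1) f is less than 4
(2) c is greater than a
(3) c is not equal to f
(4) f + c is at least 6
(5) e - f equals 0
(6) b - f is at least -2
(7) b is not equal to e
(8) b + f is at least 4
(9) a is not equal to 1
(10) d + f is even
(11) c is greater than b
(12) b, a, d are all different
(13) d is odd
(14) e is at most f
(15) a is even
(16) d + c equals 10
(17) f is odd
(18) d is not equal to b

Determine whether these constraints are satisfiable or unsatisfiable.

Satisfiable

Try a = 4, b = 1, c = 5, d = 5, e = 3, f = 3.
Check constraint 4: f + c = 8; constraint 5: e - f = 0. The remaining constraints are straightforward to verify.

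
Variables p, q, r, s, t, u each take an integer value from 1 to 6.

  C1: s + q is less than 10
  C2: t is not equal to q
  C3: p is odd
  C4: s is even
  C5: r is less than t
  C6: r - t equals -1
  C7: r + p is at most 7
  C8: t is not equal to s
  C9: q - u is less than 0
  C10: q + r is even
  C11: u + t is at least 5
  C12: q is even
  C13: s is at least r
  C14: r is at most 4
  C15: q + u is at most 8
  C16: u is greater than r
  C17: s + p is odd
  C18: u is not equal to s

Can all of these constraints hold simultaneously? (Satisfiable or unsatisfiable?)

Satisfiable

Try p = 5, q = 2, r = 2, s = 6, t = 3, u = 4.
Check constraint 1: s + q = 8; constraint 6: r - t = -1; constraint 7: r + p = 7. The remaining constraints are straightforward to verify.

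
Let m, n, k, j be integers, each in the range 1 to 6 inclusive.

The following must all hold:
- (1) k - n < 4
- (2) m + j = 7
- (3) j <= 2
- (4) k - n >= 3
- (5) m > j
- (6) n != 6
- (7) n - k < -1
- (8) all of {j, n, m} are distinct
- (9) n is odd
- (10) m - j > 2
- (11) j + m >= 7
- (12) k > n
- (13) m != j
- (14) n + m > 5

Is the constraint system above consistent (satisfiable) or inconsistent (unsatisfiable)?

Satisfiable

Try m = 5, n = 3, k = 6, j = 2.
Check constraint 1: k - n = 3; constraint 2: m + j = 7. The remaining constraints are straightforward to verify.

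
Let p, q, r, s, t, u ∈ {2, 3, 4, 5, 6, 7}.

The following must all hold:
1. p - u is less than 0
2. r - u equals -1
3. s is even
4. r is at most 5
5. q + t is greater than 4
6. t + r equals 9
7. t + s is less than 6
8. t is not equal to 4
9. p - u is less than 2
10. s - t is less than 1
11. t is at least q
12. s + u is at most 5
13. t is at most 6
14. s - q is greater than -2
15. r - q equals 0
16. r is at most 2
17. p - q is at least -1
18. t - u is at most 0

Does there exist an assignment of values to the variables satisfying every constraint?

Unsatisfiable

From constraint 13: t ≤ 6. From constraint 16: r ≤ 2. Hence t + r ≤ 8. But constraint 6 requires t + r = 9, and 9 > 8. Contradiction.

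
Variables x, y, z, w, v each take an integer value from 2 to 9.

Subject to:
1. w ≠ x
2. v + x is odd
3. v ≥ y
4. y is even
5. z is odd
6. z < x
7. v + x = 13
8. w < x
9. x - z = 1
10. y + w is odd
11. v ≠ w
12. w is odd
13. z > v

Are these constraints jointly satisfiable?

The assignment x = 8, y = 2, z = 7, w = 3, v = 5 works:
  constraint 2 holds since v + x = 13 is odd.
  constraint 7 holds since v + x = 13.
  constraint 9 holds since x - z = 1.
The rest check out directly.

Satisfiable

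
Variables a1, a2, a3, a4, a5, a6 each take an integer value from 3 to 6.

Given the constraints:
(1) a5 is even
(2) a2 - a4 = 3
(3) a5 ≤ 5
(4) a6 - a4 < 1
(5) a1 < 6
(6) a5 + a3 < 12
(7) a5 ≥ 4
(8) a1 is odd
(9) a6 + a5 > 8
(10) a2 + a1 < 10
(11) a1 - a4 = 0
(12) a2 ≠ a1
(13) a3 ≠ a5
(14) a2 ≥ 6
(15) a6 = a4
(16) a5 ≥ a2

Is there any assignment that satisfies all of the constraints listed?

Unsatisfiable

From constraints 14 and 16: a5 ≥ a2 and a2 ≥ 6, so a5 ≥ 6. From constraint 3: a5 ≤ 5. But 5 < 6, so no value of a5 works.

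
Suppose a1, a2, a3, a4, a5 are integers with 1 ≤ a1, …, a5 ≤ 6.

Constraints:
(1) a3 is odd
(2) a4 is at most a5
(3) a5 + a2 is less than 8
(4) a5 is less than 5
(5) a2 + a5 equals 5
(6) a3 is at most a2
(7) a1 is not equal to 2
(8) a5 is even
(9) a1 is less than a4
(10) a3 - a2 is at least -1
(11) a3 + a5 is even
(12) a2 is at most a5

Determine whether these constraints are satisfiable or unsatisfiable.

Constraint 1 makes a3 odd and constraint 8 makes a5 even, so a3 + a5 must be odd. Constraint 11 says a3 + a5 is even — contradiction.

Unsatisfiable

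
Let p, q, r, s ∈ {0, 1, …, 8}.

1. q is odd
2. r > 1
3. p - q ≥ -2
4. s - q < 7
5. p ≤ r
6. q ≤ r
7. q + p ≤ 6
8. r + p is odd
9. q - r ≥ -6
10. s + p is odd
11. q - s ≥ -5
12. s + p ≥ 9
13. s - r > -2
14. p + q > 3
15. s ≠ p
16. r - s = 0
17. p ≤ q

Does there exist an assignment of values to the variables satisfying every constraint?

Satisfiable

The assignment p = 3, q = 3, r = 8, s = 8 works:
  constraint 3 holds since p - q = 0.
  constraint 4 holds since s - q = 5.
The rest check out directly.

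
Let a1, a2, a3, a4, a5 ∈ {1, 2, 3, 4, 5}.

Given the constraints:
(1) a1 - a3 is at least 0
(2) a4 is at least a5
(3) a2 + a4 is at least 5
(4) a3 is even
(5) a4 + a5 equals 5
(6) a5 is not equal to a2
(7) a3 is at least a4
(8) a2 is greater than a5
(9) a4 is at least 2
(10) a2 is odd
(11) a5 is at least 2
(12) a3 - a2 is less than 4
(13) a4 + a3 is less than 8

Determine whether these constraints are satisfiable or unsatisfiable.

Try a1 = 5, a2 = 3, a3 = 4, a4 = 3, a5 = 2.
Check constraint 1: a1 - a3 = 1; constraint 3: a2 + a4 = 6; constraint 5: a4 + a5 = 5. The remaining constraints are straightforward to verify.

Satisfiable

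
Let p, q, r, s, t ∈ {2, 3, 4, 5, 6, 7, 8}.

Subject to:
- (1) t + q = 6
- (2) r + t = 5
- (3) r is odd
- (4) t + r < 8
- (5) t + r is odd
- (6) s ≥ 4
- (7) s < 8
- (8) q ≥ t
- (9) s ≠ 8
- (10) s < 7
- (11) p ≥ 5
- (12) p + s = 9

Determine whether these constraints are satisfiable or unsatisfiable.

Try p = 5, q = 4, r = 3, s = 4, t = 2.
Check constraint 1: t + q = 6; constraint 2: r + t = 5. The remaining constraints are straightforward to verify.

Satisfiable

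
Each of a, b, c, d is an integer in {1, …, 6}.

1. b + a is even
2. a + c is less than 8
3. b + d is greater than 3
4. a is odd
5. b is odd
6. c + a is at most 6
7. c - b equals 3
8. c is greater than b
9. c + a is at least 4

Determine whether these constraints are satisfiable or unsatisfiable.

Setting (a, b, c, d) = (1, 1, 4, 4) satisfies everything: constraint 2: a + c = 5; constraint 3: b + d = 5, and the others follow.

Satisfiable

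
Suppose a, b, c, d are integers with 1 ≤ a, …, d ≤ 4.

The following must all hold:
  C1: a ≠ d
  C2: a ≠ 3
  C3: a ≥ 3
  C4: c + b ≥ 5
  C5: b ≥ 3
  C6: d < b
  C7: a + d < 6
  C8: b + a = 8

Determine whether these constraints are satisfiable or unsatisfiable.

Satisfiable

One satisfying assignment is a = 4, b = 4, c = 4, d = 1.
For the less obvious constraints — constraint 4: c + b = 8; constraint 7: a + d = 5; constraint 8: b + a = 8 — and the others hold by inspection.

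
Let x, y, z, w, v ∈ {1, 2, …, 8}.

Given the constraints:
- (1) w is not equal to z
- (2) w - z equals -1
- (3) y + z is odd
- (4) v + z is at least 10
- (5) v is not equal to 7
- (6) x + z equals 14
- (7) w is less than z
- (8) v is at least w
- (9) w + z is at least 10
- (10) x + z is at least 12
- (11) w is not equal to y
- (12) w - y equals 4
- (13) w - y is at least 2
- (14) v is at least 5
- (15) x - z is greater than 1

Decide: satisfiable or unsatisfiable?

Satisfiable

Take x = 8, y = 1, z = 6, w = 5, v = 5. Then constraint 2: w - z = -1; constraint 4: v + z = 11, and every other listed constraint is also met.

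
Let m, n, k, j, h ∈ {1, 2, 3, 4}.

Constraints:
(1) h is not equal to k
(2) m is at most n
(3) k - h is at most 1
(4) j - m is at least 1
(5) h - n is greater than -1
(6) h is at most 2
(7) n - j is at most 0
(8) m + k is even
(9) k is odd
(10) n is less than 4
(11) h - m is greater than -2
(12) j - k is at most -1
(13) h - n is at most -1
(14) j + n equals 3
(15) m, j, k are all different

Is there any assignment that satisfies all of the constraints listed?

Unsatisfiable

Constraints 3, 7, 12, and 13 give j − n ≥ 0, n − h ≥ 1, h − k ≥ -1, k − j ≥ 1.
Adding all 4 inequalities: the left sides telescope to 0, and the right sides sum to 0 + 1 + (-1) + 1 = 1. So 0 ≥ 1, which is false.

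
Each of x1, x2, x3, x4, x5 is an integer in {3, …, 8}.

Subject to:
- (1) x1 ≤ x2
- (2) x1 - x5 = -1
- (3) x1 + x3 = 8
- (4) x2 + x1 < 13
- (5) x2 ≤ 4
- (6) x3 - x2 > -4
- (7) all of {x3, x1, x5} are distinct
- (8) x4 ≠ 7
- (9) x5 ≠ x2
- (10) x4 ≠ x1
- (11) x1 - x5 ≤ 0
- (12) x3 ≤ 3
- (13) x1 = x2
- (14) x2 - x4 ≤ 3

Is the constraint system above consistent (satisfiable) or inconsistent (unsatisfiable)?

Unsatisfiable

From constraints 1 and 5: x1 ≤ x2 ≤ 4. From constraint 12: x3 ≤ 3. Hence x1 + x3 ≤ 7. But constraint 3 requires x1 + x3 = 8, and 8 > 7. Contradiction.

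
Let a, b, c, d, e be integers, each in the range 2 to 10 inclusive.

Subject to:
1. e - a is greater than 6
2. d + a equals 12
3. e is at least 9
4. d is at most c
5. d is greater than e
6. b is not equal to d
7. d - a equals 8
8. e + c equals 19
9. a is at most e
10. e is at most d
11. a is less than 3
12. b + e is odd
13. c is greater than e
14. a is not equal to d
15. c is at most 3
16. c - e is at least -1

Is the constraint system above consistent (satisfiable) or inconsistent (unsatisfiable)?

Unsatisfiable

From constraints 3 and 10: d ≥ e and e ≥ 9, so d ≥ 9. From constraints 4 and 15: d ≤ c and c ≤ 3, so d ≤ 3. But 3 < 9, so no value of d works.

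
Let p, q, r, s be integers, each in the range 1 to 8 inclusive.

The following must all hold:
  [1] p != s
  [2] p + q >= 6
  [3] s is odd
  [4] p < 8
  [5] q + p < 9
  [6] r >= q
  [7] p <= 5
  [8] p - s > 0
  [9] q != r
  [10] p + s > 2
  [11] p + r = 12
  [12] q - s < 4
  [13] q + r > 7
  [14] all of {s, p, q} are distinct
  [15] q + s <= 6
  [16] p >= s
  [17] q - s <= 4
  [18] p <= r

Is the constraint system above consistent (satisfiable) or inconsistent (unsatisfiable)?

Satisfiable

Try p = 4, q = 2, r = 8, s = 1.
Check constraint 2: p + q = 6; constraint 5: q + p = 6; constraint 8: p - s = 3. The remaining constraints are straightforward to verify.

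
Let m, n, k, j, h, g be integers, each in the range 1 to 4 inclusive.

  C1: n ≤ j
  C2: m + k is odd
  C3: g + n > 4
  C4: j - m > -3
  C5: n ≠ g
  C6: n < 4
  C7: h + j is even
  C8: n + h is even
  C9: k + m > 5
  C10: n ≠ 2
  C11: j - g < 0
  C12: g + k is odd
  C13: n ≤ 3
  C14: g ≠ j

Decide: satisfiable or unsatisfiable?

Satisfiable

Try m = 4, n = 3, k = 3, j = 3, h = 3, g = 4.
Check constraint 3: g + n = 7; constraint 4: j - m = -1. The remaining constraints are straightforward to verify.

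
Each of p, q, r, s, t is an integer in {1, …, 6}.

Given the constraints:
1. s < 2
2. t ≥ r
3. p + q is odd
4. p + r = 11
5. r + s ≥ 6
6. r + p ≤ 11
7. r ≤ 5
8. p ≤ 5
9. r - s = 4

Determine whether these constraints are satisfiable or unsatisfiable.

Unsatisfiable

From constraint 8: p ≤ 5. From constraint 7: r ≤ 5. Hence p + r ≤ 10. But constraint 4 requires p + r = 11, and 11 > 10. Contradiction.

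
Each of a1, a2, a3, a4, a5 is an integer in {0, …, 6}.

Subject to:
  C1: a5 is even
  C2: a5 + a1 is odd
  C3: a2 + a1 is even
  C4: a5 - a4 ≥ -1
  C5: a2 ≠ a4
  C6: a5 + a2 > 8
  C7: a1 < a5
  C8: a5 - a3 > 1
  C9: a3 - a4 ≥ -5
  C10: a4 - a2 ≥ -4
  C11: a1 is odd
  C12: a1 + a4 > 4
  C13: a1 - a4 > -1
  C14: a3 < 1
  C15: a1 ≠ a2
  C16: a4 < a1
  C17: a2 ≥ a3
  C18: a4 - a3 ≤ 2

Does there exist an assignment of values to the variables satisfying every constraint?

One satisfying assignment is a1 = 3, a2 = 5, a3 = 0, a4 = 2, a5 = 4.
For the less obvious constraints — constraint 4: a5 - a4 = 2; constraint 6: a5 + a2 = 9; constraint 8: a5 - a3 = 4 — and the others hold by inspection.

Satisfiable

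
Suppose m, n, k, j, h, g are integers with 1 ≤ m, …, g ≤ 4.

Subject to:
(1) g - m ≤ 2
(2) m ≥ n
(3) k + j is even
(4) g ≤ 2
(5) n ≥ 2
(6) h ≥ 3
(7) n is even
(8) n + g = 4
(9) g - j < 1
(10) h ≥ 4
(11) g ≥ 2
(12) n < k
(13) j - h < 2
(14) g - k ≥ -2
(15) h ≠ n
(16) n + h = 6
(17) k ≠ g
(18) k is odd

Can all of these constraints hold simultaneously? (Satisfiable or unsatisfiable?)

Setting (m, n, k, j, h, g) = (2, 2, 3, 3, 4, 2) satisfies everything: constraint 1: g - m = 0; constraint 8: n + g = 4, and the others follow.

Satisfiable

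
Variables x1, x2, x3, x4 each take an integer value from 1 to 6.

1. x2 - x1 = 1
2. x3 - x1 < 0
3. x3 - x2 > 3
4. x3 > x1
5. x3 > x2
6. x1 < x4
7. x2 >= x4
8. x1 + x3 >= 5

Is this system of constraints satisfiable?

Constraints 2, 5, 6, and 7 give x4 ≤ x2, x2 < x3, x3 < x1, x1 < x4. Chaining: x4 ≤ x2 < x3 < x1 < x4, which forces x4 < x4 — impossible.

Unsatisfiable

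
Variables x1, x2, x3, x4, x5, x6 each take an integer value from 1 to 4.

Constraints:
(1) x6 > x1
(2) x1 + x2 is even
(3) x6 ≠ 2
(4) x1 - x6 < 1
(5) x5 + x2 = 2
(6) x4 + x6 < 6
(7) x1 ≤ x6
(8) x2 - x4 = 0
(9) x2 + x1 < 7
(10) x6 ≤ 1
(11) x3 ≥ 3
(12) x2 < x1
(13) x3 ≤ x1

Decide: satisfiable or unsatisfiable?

From constraints 11 and 13: x1 ≥ x3 and x3 ≥ 3, so x1 ≥ 3. From constraints 7 and 10: x1 ≤ x6 and x6 ≤ 1, so x1 ≤ 1. But 1 < 3, so no value of x1 works.

Unsatisfiable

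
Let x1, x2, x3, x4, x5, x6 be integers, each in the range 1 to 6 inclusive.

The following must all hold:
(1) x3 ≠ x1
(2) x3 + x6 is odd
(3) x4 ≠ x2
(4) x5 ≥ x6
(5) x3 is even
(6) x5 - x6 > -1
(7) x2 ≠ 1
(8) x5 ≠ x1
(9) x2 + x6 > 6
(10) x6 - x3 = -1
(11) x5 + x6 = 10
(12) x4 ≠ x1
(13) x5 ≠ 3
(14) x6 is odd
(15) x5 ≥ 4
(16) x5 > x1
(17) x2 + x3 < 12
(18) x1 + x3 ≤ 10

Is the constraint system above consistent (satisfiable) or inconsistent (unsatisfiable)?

One satisfying assignment is x1 = 4, x2 = 3, x3 = 6, x4 = 6, x5 = 5, x6 = 5.
For the less obvious constraints — constraint 6: x5 - x6 = 0; constraint 9: x2 + x6 = 8 — and the others hold by inspection.

Satisfiable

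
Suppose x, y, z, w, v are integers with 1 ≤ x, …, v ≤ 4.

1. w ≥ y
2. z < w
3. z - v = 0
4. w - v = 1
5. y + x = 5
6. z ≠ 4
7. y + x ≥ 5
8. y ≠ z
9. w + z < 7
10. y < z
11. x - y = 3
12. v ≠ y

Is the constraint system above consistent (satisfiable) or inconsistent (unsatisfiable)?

One satisfying assignment is x = 4, y = 1, z = 2, w = 3, v = 2.
For the less obvious constraints — constraint 3: z - v = 0; constraint 4: w - v = 1 — and the others hold by inspection.

Satisfiable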